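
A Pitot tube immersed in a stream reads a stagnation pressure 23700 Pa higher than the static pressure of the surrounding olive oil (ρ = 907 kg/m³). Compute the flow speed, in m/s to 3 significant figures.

7.23 m/s

The dynamic pressure equals the rise in static pressure at the stagnation point: ΔP = ½ρv².
v = √(2ΔP/ρ) = √(2·23700/907) = 7.23 m/s.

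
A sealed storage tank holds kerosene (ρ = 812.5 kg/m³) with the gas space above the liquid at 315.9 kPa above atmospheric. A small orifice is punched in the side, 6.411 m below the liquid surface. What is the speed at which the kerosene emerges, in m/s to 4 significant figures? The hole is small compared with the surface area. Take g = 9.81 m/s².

Take point 1 at the surface (v₁ ≈ 0) and point 2 at the hole (at atmospheric pressure). Bernoulli: P₁ + ρg h = P_atm + ½ρv₂².
With P₁ − P_atm = 315900 Pa, v₂ = √(2gh + 2ΔP/ρ) = √(2·9.81·6.411 + 2·315900/812.5) = 30.06 m/s.

v ≈ 30.06 m/s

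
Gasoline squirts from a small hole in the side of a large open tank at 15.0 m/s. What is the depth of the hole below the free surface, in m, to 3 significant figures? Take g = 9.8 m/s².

h ≈ 11.5 m

Torricelli: v = √(2gh), so h = v²/(2g).
h = 15.0²/(2·9.8) = 225/19.60 = 11.5 m.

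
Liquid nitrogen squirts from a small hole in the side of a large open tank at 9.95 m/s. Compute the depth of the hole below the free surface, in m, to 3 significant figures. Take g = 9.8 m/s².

h = 5.05 m

Torricelli: v = √(2gh), so h = v²/(2g).
h = 9.95²/(2·9.8) = 99.0/19.60 = 5.05 m.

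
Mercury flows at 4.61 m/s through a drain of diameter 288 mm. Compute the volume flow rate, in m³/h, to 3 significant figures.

Q = A·v = 0.0651 m² × 4.61 m/s = 0.300 m³/s.
Converting: 0.300 m³/s × 3600 = 1080 m³/h.

Q ≈ 1080 m³/h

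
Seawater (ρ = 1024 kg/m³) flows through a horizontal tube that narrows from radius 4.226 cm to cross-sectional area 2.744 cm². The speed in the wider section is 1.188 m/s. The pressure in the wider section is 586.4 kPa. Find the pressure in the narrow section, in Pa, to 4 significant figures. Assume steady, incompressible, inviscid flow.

P₂ ≈ 285000 Pa

The volume flow rate is constant, so v₂ = (A₁/A₂)v₁ = (56.11/2.744)·1.188 = 24.29 m/s.
The pipe is horizontal, so Bernoulli reduces to P₁ + ½ρv₁² = P₂ + ½ρv₂².
P₂ = P₁ − ½ρ(v₂² − v₁²) = 586400 − ½·1024·(24.29² − 1.188²) = 586400 − 301400 = 285000 Pa.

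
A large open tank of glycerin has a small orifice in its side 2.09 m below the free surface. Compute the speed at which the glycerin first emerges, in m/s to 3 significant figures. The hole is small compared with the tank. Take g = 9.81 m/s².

v ≈ 6.40 m/s

Torricelli's result v = √(2gh) gives v = √(2·9.81·2.09) = 6.40 m/s.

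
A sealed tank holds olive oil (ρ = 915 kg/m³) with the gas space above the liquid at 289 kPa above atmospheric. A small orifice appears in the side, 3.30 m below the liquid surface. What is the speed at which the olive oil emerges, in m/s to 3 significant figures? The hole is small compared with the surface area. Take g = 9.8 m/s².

v ≈ 26.4 m/s

Take point 1 at the surface (v₁ ≈ 0) and point 2 at the hole (at atmospheric pressure). Bernoulli: P₁ + ρg h = P_atm + ½ρv₂².
With P₁ − P_atm = 289000 Pa, v₂ = √(2gh + 2ΔP/ρ) = √(2·9.8·3.30 + 2·289000/915) = 26.4 m/s.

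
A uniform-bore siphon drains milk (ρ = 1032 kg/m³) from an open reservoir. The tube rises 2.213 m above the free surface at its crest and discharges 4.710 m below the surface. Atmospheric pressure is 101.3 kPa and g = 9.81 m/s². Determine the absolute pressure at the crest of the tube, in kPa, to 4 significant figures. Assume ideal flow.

P_top ≈ 31.21 kPa

From the surface to the outlet (both open to atmosphere, surface at rest): v = √(2g·h_out) = √(2·9.81·4.710) = 9.613 m/s.
Continuity keeps v the same throughout the tube; from surface to crest, P_atm + 0 = P_top + ½ρv² + ρg·h_top.
P_top = 101300 − ½·1032·9.613² − 1032·9.81·2.213 = 31210 Pa.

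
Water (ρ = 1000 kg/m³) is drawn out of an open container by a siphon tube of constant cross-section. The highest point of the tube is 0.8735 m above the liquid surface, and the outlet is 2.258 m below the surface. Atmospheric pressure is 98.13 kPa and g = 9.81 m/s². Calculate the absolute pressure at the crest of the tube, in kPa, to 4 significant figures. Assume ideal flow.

67.41 kPa

From the surface to the outlet (both open to atmosphere, surface at rest): v = √(2g·h_out) = √(2·9.81·2.258) = 6.656 m/s.
With constant cross-section the crest speed equals v; applying Bernoulli from the surface up to the crest, P_top = P_atm − ½ρv² − ρg·h_top.
P_top = 98130 − ½·1000·6.656² − 1000·9.81·0.8735 = 67410 Pa.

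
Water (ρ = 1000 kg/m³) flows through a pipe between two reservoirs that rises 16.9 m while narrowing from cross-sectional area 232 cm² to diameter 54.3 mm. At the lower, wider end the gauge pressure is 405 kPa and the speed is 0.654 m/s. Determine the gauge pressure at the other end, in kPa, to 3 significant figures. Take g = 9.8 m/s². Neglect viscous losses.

Continuity gives A₁v₁ = A₂v₂, so v₂ = (232 cm²)/(23.2 cm²) × 0.654 m/s = 6.55 m/s.
Energy conservation along the streamline gives P₂ = P₁ − ½ρ(v₂² − v₁²) − ρg(h₂ − h₁).
P₂ = 405000 + ½·1000·(0.654² − 6.55²) − 1000·9.8·(+16.9) = 405000 + (-21300) − (166000) = 218000 Pa.

P₂ = 218 kPa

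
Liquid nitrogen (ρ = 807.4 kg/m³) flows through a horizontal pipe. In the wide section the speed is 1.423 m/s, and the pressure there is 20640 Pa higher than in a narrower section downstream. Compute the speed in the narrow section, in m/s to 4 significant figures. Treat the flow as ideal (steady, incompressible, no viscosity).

v₂ ≈ 7.291 m/s

Along the level pipe P + ½ρv² is conserved, hence v₂² = v₁² + 2(P₁ − P₂)/ρ.
v₂ = √(1.423² + 2·20640/807.4) = √(2.025 + 51.13) = 7.291 m/s.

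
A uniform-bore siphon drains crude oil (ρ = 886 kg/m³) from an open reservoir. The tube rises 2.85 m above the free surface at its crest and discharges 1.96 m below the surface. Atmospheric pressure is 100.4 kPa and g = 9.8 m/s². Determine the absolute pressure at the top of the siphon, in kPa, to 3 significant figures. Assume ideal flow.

P_top = 58.6 kPa

From the surface to the outlet (both open to atmosphere, surface at rest): v = √(2g·h_out) = √(2·9.8·1.96) = 6.20 m/s.
With constant cross-section the crest speed equals v; applying Bernoulli from the surface up to the crest, P_top = P_atm − ½ρv² − ρg·h_top.
P_top = 100400 − ½·886·6.20² − 886·9.8·2.85 = 58600 Pa.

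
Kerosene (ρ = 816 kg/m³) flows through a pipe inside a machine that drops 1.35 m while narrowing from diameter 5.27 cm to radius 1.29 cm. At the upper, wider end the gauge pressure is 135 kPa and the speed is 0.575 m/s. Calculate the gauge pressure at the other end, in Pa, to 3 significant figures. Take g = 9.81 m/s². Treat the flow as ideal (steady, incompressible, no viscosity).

Continuity gives A₁v₁ = A₂v₂, so v₂ = (21.8 cm²)/(5.23 cm²) × 0.575 m/s = 2.40 m/s.
Bernoulli: P₁ + ½ρv₁² + ρg h₁ = P₂ + ½ρv₂² + ρg h₂, so P₂ = P₁ + ½ρ(v₁² − v₂²) − ρg(h₂ − h₁).
P₂ = 135000 + ½·816·(0.575² − 2.40²) − 816·9.81·(−1.35) = 135000 + (-2210) − (-10800) = 144000 Pa.

P₂ ≈ 144000 Pa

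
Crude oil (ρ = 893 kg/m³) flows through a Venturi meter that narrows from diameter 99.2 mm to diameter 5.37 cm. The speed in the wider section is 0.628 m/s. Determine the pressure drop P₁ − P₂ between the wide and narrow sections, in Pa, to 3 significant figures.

ΔP ≈ 1870 Pa

The volume flow rate is constant, so v₂ = (A₁/A₂)v₁ = (77.3/22.6)·0.628 = 2.14 m/s.
Along the horizontal streamline, P + ½ρv² is constant.
P₁ − P₂ = ½·893·(2.14² − 0.628²) = ½·893·4.20 = 1870 Pa.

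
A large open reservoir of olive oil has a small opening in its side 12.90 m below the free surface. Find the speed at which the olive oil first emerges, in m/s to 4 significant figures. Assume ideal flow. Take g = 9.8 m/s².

v = 15.90 m/s

Bernoulli from surface to hole (P equal, v_surface ≈ 0): v = √(2gh) = √(2×9.8×12.90) = 15.90 m/s.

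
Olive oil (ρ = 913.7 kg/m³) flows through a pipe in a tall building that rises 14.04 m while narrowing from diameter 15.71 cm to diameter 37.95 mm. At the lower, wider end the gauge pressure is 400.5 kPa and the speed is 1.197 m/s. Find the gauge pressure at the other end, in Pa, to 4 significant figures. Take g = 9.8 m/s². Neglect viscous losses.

P₂ ≈ 83210 Pa

The volume flow rate is constant, so v₂ = (A₁/A₂)v₁ = (193.8/11.31)·1.197 = 20.51 m/s.
Bernoulli: P₁ + ½ρv₁² + ρg h₁ = P₂ + ½ρv₂² + ρg h₂, so P₂ = P₁ + ½ρ(v₁² − v₂²) − ρg(h₂ − h₁).
P₂ = 400500 + ½·913.7·(1.197² − 20.51²) − 913.7·9.8·(+14.04) = 400500 + (-191600) − (125700) = 83210 Pa.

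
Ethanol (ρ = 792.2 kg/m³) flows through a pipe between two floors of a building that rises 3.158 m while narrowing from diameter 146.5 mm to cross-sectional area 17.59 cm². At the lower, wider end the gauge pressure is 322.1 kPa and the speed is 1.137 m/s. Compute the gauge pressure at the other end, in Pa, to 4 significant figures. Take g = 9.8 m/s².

Mass conservation (A₁v₁ = A₂v₂) gives v₂ = 1.137 × 168.6/17.59 = 10.90 m/s.
Energy conservation along the streamline gives P₂ = P₁ − ½ρ(v₂² − v₁²) − ρg(h₂ − h₁).
P₂ = 322100 + ½·792.2·(1.137² − 10.90²) − 792.2·9.8·(+3.158) = 322100 + (-46510) − (24520) = 251100 Pa.

251100 Pa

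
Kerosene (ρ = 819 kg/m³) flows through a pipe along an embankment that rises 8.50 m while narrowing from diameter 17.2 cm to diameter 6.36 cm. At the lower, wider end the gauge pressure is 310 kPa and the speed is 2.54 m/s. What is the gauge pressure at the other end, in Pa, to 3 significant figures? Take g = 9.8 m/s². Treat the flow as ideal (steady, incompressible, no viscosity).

Mass conservation (A₁v₁ = A₂v₂) gives v₂ = 2.54 × 232/31.8 = 18.6 m/s.
Applying Bernoulli between the two ends and solving for P₂: P₂ = P₁ + ½ρ(v₁² − v₂²) − ρgΔh.
P₂ = 310000 + ½·819·(2.54² − 18.6²) − 819·9.8·(+8.50) = 310000 + (-139000) − (68200) = 103000 Pa.

P₂ = 103000 Pa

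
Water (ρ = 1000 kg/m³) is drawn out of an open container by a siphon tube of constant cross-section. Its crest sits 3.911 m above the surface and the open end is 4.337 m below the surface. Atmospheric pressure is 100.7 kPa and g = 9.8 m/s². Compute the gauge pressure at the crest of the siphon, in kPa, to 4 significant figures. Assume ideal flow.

-80.83 kPa

From the surface to the outlet (both open to atmosphere, surface at rest): v = √(2g·h_out) = √(2·9.8·4.337) = 9.220 m/s.
Continuity keeps v the same throughout the tube; from surface to crest, P_atm + 0 = P_top + ½ρv² + ρg·h_top.
P_top = 100700 − ½·1000·9.220² − 1000·9.8·3.911 = 19870 Pa. So P_gauge = P_top − P_atm = -80830 Pa.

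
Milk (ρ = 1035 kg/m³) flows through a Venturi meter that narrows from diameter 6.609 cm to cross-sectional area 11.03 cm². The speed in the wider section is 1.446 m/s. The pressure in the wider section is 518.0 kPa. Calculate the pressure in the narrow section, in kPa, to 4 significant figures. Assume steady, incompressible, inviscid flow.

Continuity gives A₁v₁ = A₂v₂, so v₂ = (34.31 cm²)/(11.03 cm²) × 1.446 m/s = 4.497 m/s.
With no height change, Bernoulli's equation is P₁ + ½ρv₁² = P₂ + ½ρv₂².
P₂ = P₁ − ½ρ(v₂² − v₁²) = 518000 − ½·1035·(4.497² − 1.446²) = 518000 − 9385 = 508600 Pa.

508.6 kPa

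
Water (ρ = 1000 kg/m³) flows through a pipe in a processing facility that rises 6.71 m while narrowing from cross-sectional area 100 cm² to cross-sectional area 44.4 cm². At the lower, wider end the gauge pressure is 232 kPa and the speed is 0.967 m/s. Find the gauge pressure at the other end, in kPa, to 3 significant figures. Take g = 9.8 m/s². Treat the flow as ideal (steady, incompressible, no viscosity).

Continuity gives A₁v₁ = A₂v₂, so v₂ = (100 cm²)/(44.4 cm²) × 0.967 m/s = 2.18 m/s.
Energy conservation along the streamline gives P₂ = P₁ − ½ρ(v₂² − v₁²) − ρg(h₂ − h₁).
P₂ = 232000 + ½·1000·(0.967² − 2.18²) − 1000·9.8·(+6.71) = 232000 + (-1900) − (65800) = 164000 Pa.

P₂ ≈ 164 kPa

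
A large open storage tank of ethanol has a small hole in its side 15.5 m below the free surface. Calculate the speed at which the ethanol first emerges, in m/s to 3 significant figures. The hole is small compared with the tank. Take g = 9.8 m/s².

v = 17.4 m/s

Bernoulli from surface to hole (P equal, v_surface ≈ 0): v = √(2gh) = √(2×9.8×15.5) = 17.4 m/s.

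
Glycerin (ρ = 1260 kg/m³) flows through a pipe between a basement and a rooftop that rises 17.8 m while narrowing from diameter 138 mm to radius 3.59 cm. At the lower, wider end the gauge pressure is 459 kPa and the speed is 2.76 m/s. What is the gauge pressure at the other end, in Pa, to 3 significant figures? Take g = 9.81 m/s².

The volume flow rate is constant, so v₂ = (A₁/A₂)v₁ = (150/40.5)·2.76 = 10.2 m/s.
Bernoulli: P₁ + ½ρv₁² + ρg h₁ = P₂ + ½ρv₂² + ρg h₂, so P₂ = P₁ + ½ρ(v₁² − v₂²) − ρg(h₂ − h₁).
P₂ = 459000 + ½·1260·(2.76² − 10.2²) − 1260·9.81·(+17.8) = 459000 + (-60700) − (220000) = 178000 Pa.

178000 Pa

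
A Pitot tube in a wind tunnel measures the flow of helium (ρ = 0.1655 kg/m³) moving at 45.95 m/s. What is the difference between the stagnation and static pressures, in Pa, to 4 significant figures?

174.7 Pa

Bernoulli between the free stream and the stagnation point: ½ρv² = P_stag − P_static.
ΔP = ½·0.1655·45.95² = 174.7 Pa.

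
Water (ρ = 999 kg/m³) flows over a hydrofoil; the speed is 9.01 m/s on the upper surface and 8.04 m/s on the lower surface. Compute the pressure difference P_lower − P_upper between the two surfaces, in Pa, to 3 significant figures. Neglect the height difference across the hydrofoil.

Bernoulli (same height): P_lower − P_upper = ½ρ(v_upper² − v_lower²).
ΔP = ½·999·(9.01² − 8.04²) = 8260 Pa.

ΔP = 8260 Pa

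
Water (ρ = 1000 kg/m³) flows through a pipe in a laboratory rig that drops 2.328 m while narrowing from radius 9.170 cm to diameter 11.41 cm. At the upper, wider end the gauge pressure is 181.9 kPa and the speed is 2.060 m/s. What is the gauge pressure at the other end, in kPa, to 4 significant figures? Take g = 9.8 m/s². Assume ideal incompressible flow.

The volume flow rate is constant, so v₂ = (A₁/A₂)v₁ = (264.2/102.2)·2.060 = 5.322 m/s.
Bernoulli: P₁ + ½ρv₁² + ρg h₁ = P₂ + ½ρv₂² + ρg h₂, so P₂ = P₁ + ½ρ(v₁² − v₂²) − ρg(h₂ − h₁).
P₂ = 181900 + ½·1000·(2.060² − 5.322²) − 1000·9.8·(−2.328) = 181900 + (-12040) − (-22810) = 192700 Pa.

192.7 kPa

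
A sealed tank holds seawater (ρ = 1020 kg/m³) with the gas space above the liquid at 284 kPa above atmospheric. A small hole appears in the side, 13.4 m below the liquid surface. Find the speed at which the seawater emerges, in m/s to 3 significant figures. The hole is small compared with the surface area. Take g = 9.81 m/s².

Take point 1 at the surface (v₁ ≈ 0) and point 2 at the hole (at atmospheric pressure). Bernoulli: P₁ + ρg h = P_atm + ½ρv₂².
With P₁ − P_atm = 284000 Pa, v₂ = √(2gh + 2ΔP/ρ) = √(2·9.81·13.4 + 2·284000/1020) = 28.6 m/s.

v ≈ 28.6 m/s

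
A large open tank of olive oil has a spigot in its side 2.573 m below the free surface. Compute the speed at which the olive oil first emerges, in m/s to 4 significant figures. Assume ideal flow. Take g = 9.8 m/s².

With the surface at rest and both surface and jet at atmospheric pressure, Bernoulli gives ρg h = ½ρv², so v = √(2gh) = √(2·9.8·2.573) = 7.101 m/s.

v ≈ 7.101 m/s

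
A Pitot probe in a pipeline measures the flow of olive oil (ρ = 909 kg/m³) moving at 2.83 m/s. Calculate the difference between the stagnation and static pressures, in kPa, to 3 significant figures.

The dynamic pressure equals the rise in static pressure at the stagnation point: ΔP = ½ρv².
ΔP = ½·909·2.83² = 3640 Pa.

ΔP = 3.64 kPa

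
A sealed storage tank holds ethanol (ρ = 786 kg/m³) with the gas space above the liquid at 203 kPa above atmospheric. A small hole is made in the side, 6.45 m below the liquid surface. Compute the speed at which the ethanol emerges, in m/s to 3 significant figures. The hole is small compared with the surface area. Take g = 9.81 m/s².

Take point 1 at the surface (v₁ ≈ 0) and point 2 at the hole (at atmospheric pressure). Bernoulli: P₁ + ρg h = P_atm + ½ρv₂².
With P₁ − P_atm = 203000 Pa, v₂ = √(2gh + 2ΔP/ρ) = √(2·9.81·6.45 + 2·203000/786) = 25.4 m/s.

v = 25.4 m/s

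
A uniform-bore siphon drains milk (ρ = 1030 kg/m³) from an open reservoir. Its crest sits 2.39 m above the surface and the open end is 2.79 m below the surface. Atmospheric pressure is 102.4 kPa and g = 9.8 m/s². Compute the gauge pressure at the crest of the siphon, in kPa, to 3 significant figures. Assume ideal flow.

The outlet speed comes from Torricelli: v = √(2g·2.79) = 7.39 m/s.
The bore is uniform, so the speed at the crest is the same v. Bernoulli surface→crest: P_atm = P_top + ½ρv² + ρg·h_top.
P_top = 102400 − ½·1030·7.39² − 1030·9.8·2.39 = 50100 Pa. So P_gauge = P_top − P_atm = -52300 Pa.

-52.3 kPa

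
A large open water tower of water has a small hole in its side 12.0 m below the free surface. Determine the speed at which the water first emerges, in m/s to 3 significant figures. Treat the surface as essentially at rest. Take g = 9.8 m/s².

With the surface at rest and both surface and jet at atmospheric pressure, Bernoulli gives ρg h = ½ρv², so v = √(2gh) = √(2·9.8·12.0) = 15.3 m/s.

v ≈ 15.3 m/s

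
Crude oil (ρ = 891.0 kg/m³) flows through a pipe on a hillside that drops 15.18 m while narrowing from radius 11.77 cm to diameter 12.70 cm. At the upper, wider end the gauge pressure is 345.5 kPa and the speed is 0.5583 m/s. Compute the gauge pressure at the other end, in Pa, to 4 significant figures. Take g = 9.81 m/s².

Mass conservation (A₁v₁ = A₂v₂) gives v₂ = 0.5583 × 435.2/126.7 = 1.918 m/s.
Bernoulli: P₁ + ½ρv₁² + ρg h₁ = P₂ + ½ρv₂² + ρg h₂, so P₂ = P₁ + ½ρ(v₁² − v₂²) − ρg(h₂ − h₁).
P₂ = 345500 + ½·891.0·(0.5583² − 1.918²) − 891.0·9.81·(−15.18) = 345500 + (-1500) − (-132700) = 476700 Pa.

P₂ ≈ 476700 Pa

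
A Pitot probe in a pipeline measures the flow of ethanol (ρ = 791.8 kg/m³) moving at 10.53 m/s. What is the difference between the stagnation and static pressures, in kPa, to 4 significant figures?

Bernoulli between the free stream and the stagnation point: ½ρv² = P_stag − P_static.
ΔP = ½·791.8·10.53² = 43900 Pa.

43.90 kPa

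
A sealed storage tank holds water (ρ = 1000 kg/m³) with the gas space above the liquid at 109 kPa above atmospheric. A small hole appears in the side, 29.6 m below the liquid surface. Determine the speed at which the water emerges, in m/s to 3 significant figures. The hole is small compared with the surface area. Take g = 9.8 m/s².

Take point 1 at the surface (v₁ ≈ 0) and point 2 at the hole (at atmospheric pressure). Bernoulli: P₁ + ρg h = P_atm + ½ρv₂².
With P₁ − P_atm = 109000 Pa, v₂ = √(2gh + 2ΔP/ρ) = √(2·9.8·29.6 + 2·109000/1000) = 28.3 m/s.

v ≈ 28.3 m/s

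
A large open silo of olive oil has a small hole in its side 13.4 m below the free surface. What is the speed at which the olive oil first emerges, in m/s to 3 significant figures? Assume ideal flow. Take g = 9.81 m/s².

Bernoulli from surface to hole (P equal, v_surface ≈ 0): v = √(2gh) = √(2×9.81×13.4) = 16.2 m/s.

16.2 m/s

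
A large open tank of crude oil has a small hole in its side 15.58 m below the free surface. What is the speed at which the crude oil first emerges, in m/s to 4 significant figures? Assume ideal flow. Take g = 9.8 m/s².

17.47 m/s

The surface is effectively still and both ends are open, so ½v² = gh and v = √(2·9.8·15.58) = 17.47 m/s.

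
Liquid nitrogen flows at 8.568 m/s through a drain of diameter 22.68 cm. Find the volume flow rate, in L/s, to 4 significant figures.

Q ≈ 346.1 L/s

Q = A·v = 0.04040 m² × 8.568 m/s = 0.3461 m³/s.
Converting: 0.3461 m³/s × 1000 = 346.1 L/s.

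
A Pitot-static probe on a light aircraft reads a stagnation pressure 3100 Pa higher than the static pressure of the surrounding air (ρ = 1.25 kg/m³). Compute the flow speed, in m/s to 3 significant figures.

The dynamic pressure equals the rise in static pressure at the stagnation point: ΔP = ½ρv².
v = √(2ΔP/ρ) = √(2·3100/1.25) = 70.4 m/s.

v ≈ 70.4 m/s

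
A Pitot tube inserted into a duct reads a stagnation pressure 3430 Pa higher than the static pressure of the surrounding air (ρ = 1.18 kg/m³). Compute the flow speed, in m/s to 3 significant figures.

The dynamic pressure equals the rise in static pressure at the stagnation point: ΔP = ½ρv².
v = √(2ΔP/ρ) = √(2·3430/1.18) = 76.2 m/s.

v ≈ 76.2 m/s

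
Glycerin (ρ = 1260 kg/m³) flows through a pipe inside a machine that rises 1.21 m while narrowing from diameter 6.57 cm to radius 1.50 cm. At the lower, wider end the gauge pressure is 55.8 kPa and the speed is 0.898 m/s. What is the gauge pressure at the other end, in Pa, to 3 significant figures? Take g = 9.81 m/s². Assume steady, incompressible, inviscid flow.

29700 Pa

By continuity, v₂ = v₁·A₁/A₂ = 0.898·(33.9/7.07) = 4.31 m/s.
Bernoulli: P₁ + ½ρv₁² + ρg h₁ = P₂ + ½ρv₂² + ρg h₂, so P₂ = P₁ + ½ρ(v₁² − v₂²) − ρg(h₂ − h₁).
P₂ = 55800 + ½·1260·(0.898² − 4.31²) − 1260·9.81·(+1.21) = 55800 + (-11200) − (15000) = 29700 Pa.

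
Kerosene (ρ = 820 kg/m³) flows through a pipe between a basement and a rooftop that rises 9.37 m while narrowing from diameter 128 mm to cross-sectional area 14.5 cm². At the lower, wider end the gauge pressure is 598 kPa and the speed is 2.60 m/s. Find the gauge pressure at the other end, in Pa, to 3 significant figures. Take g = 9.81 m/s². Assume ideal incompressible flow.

P₂ ≈ 307000 Pa

The volume flow rate is constant, so v₂ = (A₁/A₂)v₁ = (129/14.5)·2.60 = 23.1 m/s.
Bernoulli: P₁ + ½ρv₁² + ρg h₁ = P₂ + ½ρv₂² + ρg h₂, so P₂ = P₁ + ½ρ(v₁² − v₂²) − ρg(h₂ − h₁).
P₂ = 598000 + ½·820·(2.60² − 23.1²) − 820·9.81·(+9.37) = 598000 + (-216000) − (75400) = 307000 Pa.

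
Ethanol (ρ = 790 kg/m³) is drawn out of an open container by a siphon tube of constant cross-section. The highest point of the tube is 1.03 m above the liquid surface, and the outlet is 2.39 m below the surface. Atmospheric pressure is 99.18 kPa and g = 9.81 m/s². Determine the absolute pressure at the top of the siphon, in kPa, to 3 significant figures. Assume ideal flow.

The outlet speed comes from Torricelli: v = √(2g·2.39) = 6.85 m/s.
Continuity keeps v the same throughout the tube; from surface to crest, P_atm + 0 = P_top + ½ρv² + ρg·h_top.
P_top = 99180 − ½·790·6.85² − 790·9.81·1.03 = 72700 Pa.

P_top ≈ 72.7 kPa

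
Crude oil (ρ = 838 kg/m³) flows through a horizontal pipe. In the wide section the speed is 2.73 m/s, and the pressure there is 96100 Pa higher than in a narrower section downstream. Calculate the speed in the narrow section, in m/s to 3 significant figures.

v₂ ≈ 15.4 m/s

Along the level pipe P + ½ρv² is conserved, hence v₂² = v₁² + 2(P₁ − P₂)/ρ.
v₂ = √(2.73² + 2·96100/838) = √(7.45 + 229) = 15.4 m/s.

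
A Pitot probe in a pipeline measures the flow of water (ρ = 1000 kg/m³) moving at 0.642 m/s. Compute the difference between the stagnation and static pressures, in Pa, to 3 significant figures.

ΔP = 206 Pa

At the stagnation point the flow is brought to rest, so Bernoulli gives P_stag − P_static = ½ρv².
ΔP = ½·1000·0.642² = 206 Pa.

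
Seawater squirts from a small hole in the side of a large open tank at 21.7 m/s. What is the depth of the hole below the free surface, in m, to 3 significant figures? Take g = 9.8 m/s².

Inverting v = √(2gh) gives h = v² / 2g.
h = 21.7²/(2·9.8) = 471/19.60 = 24.0 m.

h = 24.0 m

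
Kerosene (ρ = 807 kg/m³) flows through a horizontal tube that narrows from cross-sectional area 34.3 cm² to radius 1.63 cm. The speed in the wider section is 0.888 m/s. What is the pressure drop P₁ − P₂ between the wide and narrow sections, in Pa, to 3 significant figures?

Continuity gives A₁v₁ = A₂v₂, so v₂ = (34.3 cm²)/(8.35 cm²) × 0.888 m/s = 3.65 m/s.
Along the horizontal streamline, P + ½ρv² is constant.
P₁ − P₂ = ½·807·(3.65² − 0.888²) = ½·807·12.5 = 5050 Pa.

5050 Pa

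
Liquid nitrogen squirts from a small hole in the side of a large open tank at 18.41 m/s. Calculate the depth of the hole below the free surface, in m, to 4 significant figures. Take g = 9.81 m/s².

h ≈ 17.27 m

Torricelli: v = √(2gh), so h = v²/(2g).
h = 18.41²/(2·9.81) = 338.9/19.62 = 17.27 m.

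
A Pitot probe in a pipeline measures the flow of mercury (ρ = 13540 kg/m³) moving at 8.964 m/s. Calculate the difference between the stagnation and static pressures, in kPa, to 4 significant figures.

Bernoulli between the free stream and the stagnation point: ½ρv² = P_stag − P_static.
ΔP = ½·13540·8.964² = 544000 Pa.

ΔP ≈ 544.0 kPa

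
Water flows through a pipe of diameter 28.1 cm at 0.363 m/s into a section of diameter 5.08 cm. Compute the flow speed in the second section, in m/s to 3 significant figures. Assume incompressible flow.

v₂ = 11.1 m/s

By continuity, v₂ = v₁·A₁/A₂ = 0.363·(620/20.3) = 11.1 m/s.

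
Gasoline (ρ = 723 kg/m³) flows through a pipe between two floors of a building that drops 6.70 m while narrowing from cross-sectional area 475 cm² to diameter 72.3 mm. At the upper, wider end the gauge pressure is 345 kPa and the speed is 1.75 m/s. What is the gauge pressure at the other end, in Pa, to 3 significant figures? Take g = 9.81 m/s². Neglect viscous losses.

P₂ ≈ 245000 Pa

Mass conservation (A₁v₁ = A₂v₂) gives v₂ = 1.75 × 475/41.1 = 20.2 m/s.
Bernoulli: P₁ + ½ρv₁² + ρg h₁ = P₂ + ½ρv₂² + ρg h₂, so P₂ = P₁ + ½ρ(v₁² − v₂²) − ρg(h₂ − h₁).
P₂ = 345000 + ½·723·(1.75² − 20.2²) − 723·9.81·(−6.70) = 345000 + (-147000) − (-47500) = 245000 Pa.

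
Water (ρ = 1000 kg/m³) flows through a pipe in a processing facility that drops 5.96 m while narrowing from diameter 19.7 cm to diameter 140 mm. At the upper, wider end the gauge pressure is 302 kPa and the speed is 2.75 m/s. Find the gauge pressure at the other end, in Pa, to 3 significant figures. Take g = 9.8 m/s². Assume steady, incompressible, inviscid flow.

By continuity, v₂ = v₁·A₁/A₂ = 2.75·(305/154) = 5.45 m/s.
Bernoulli: P₁ + ½ρv₁² + ρg h₁ = P₂ + ½ρv₂² + ρg h₂, so P₂ = P₁ + ½ρ(v₁² − v₂²) − ρg(h₂ − h₁).
P₂ = 302000 + ½·1000·(2.75² − 5.45²) − 1000·9.8·(−5.96) = 302000 + (-11000) − (-58400) = 349000 Pa.

P₂ ≈ 349000 Pa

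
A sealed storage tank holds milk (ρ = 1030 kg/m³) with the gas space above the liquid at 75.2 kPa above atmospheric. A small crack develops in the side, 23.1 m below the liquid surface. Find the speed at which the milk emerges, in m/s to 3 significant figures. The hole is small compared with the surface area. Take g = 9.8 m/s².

v ≈ 24.5 m/s

Take point 1 at the surface (v₁ ≈ 0) and point 2 at the hole (at atmospheric pressure). Bernoulli: P₁ + ρg h = P_atm + ½ρv₂².
With P₁ − P_atm = 75200 Pa, v₂ = √(2gh + 2ΔP/ρ) = √(2·9.8·23.1 + 2·75200/1030) = 24.5 m/s.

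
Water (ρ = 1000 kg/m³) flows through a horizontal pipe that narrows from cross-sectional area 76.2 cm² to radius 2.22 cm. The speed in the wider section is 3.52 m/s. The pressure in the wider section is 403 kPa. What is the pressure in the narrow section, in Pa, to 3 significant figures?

Mass conservation (A₁v₁ = A₂v₂) gives v₂ = 3.52 × 76.2/15.5 = 17.3 m/s.
With no height change, Bernoulli's equation is P₁ + ½ρv₁² = P₂ + ½ρv₂².
P₂ = P₁ − ½ρ(v₂² − v₁²) = 403000 − ½·1000·(17.3² − 3.52²) = 403000 − 144000 = 259000 Pa.

P₂ ≈ 259000 Pa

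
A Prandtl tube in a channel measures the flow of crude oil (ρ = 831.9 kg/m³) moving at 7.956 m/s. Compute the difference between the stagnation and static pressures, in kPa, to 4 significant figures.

Bernoulli between the free stream and the stagnation point: ½ρv² = P_stag − P_static.
ΔP = ½·831.9·7.956² = 26330 Pa.

26.33 kPa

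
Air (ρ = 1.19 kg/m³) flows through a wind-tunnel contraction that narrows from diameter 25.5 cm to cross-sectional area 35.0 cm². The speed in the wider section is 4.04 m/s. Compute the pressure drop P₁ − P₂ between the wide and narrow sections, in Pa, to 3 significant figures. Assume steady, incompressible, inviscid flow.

ΔP = 2060 Pa

The volume flow rate is constant, so v₂ = (A₁/A₂)v₁ = (511/35.0)·4.04 = 58.9 m/s.
The pipe is horizontal, so Bernoulli reduces to P₁ + ½ρv₁² = P₂ + ½ρv₂².
P₁ − P₂ = ½·1.19·(58.9² − 4.04²) = ½·1.19·3460 = 2060 Pa.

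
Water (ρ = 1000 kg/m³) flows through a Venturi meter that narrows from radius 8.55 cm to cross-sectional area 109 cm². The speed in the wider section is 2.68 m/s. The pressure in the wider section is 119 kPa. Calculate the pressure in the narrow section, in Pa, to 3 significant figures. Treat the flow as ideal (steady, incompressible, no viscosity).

P₂ ≈ 107000 Pa

By continuity, v₂ = v₁·A₁/A₂ = 2.68·(230/109) = 5.65 m/s.
The pipe is horizontal, so Bernoulli reduces to P₁ + ½ρv₁² = P₂ + ½ρv₂².
P₂ = P₁ − ½ρ(v₂² − v₁²) = 119000 − ½·1000·(5.65² − 2.68²) = 119000 − 12400 = 107000 Pa.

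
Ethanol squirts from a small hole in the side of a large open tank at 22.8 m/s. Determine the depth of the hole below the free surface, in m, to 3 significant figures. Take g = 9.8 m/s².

h ≈ 26.5 m

Torricelli: v = √(2gh), so h = v²/(2g).
h = 22.8²/(2·9.8) = 520/19.60 = 26.5 m.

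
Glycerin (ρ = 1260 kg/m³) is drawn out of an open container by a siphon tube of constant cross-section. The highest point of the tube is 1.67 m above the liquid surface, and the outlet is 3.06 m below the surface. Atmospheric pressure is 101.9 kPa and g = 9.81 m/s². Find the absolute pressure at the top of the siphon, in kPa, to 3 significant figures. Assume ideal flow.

P_top ≈ 43.4 kPa

Bernoulli surface→outlet gives ½v² = g·h_out, so v = √(2·9.81·3.06) = 7.75 m/s.
With constant cross-section the crest speed equals v; applying Bernoulli from the surface up to the crest, P_top = P_atm − ½ρv² − ρg·h_top.
P_top = 101900 − ½·1260·7.75² − 1260·9.81·1.67 = 43400 Pa.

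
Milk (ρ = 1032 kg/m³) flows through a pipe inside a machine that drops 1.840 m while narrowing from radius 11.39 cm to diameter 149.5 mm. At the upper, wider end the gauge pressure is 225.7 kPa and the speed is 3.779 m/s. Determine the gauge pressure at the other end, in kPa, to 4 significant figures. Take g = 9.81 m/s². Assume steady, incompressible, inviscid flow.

Continuity gives A₁v₁ = A₂v₂, so v₂ = (407.6 cm²)/(175.5 cm²) × 3.779 m/s = 8.774 m/s.
Energy conservation along the streamline gives P₂ = P₁ − ½ρ(v₂² − v₁²) − ρg(h₂ − h₁).
P₂ = 225700 + ½·1032·(3.779² − 8.774²) − 1032·9.81·(−1.840) = 225700 + (-32360) − (-18630) = 212000 Pa.

P₂ ≈ 212.0 kPa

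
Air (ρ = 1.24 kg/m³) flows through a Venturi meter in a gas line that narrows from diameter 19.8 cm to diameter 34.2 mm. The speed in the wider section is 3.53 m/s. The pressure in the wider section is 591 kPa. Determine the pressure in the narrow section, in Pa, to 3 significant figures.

Continuity gives A₁v₁ = A₂v₂, so v₂ = (308 cm²)/(9.19 cm²) × 3.53 m/s = 118 m/s.
The pipe is horizontal, so Bernoulli reduces to P₁ + ½ρv₁² = P₂ + ½ρv₂².
P₂ = P₁ − ½ρ(v₂² − v₁²) = 591000 − ½·1.24·(118² − 3.53²) = 591000 − 8670 = 582000 Pa.

P₂ ≈ 582000 Pa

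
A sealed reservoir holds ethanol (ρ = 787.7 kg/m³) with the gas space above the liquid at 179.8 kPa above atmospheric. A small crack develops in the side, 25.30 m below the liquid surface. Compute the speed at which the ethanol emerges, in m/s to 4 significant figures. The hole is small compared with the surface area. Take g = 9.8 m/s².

Take point 1 at the surface (v₁ ≈ 0) and point 2 at the hole (at atmospheric pressure). Bernoulli: P₁ + ρg h = P_atm + ½ρv₂².
With P₁ − P_atm = 179800 Pa, v₂ = √(2gh + 2ΔP/ρ) = √(2·9.8·25.30 + 2·179800/787.7) = 30.86 m/s.

v = 30.86 m/s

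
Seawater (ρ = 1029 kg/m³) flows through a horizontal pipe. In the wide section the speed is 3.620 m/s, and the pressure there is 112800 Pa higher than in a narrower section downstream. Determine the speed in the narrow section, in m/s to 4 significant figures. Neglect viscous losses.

Along the level pipe P + ½ρv² is conserved, hence v₂² = v₁² + 2(P₁ − P₂)/ρ.
v₂ = √(3.620² + 2·112800/1029) = √(13.10 + 219.2) = 15.24 m/s.

v₂ ≈ 15.24 m/s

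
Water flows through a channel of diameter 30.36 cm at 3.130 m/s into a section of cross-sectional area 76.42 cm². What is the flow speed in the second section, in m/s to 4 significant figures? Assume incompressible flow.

v₂ ≈ 29.65 m/s

Continuity gives A₁v₁ = A₂v₂, so v₂ = (723.9 cm²)/(76.42 cm²) × 3.130 m/s = 29.65 m/s.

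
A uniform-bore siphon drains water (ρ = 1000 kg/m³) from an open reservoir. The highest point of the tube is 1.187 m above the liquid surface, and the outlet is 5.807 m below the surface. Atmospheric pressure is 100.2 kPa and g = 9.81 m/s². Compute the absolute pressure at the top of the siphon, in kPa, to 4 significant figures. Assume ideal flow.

P_top ≈ 31.59 kPa

From the surface to the outlet (both open to atmosphere, surface at rest): v = √(2g·h_out) = √(2·9.81·5.807) = 10.67 m/s.
The bore is uniform, so the speed at the crest is the same v. Bernoulli surface→crest: P_atm = P_top + ½ρv² + ρg·h_top.
P_top = 100200 − ½·1000·10.67² − 1000·9.81·1.187 = 31590 Pa.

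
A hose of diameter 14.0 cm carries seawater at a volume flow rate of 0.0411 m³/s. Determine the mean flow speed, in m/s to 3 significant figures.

Q = 0.0411 m³/s = 0.0411 m³/s.
v = Q/A = 0.0411 / 0.0154 = 2.67 m/s.

v = 2.67 m/s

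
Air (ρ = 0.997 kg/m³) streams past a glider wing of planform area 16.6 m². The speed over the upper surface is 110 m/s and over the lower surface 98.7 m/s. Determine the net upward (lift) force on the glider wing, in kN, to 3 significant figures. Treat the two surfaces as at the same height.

19.5 kN

With equal heights on the two surfaces, Bernoulli gives P_lower − P_upper = ½ρ(v_upper² − v_lower²).
ΔP = ½·0.997·(110² − 98.7²) = 1180 Pa.
Lift = ΔP · A = 1180 × 16.6 = 19500 N.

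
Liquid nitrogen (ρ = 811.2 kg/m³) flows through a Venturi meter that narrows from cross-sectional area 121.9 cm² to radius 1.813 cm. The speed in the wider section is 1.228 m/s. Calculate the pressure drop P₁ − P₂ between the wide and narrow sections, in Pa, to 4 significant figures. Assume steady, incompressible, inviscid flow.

ΔP ≈ 84620 Pa

Continuity gives A₁v₁ = A₂v₂, so v₂ = (121.9 cm²)/(10.33 cm²) × 1.228 m/s = 14.50 m/s.
The pipe is horizontal, so Bernoulli reduces to P₁ + ½ρv₁² = P₂ + ½ρv₂².
P₁ − P₂ = ½·811.2·(14.50² − 1.228²) = ½·811.2·208.6 = 84620 Pa.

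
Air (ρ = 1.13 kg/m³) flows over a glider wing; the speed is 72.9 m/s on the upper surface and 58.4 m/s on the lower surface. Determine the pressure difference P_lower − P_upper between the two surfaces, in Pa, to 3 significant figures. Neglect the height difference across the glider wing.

1080 Pa

The pressure is lower where the speed is higher: ΔP = ½ρ(v_up² − v_low²).
ΔP = ½·1.13·(72.9² − 58.4²) = 1080 Pa.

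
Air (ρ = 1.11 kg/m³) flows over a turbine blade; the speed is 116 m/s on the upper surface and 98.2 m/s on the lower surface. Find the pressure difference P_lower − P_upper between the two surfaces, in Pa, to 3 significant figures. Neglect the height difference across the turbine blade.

With negligible Δh, P + ½ρv² is constant, so P_low − P_up = ½ρ(v_up² − v_low²).
ΔP = ½·1.11·(116² − 98.2²) = 2120 Pa.

ΔP = 2120 Pa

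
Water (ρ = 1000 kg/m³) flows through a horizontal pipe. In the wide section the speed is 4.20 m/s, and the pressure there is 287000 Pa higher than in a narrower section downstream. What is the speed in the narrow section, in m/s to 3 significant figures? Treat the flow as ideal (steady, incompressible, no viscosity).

v₂ = 24.3 m/s

Along the level pipe P + ½ρv² is conserved, hence v₂² = v₁² + 2(P₁ − P₂)/ρ.
v₂ = √(4.20² + 2·287000/1000) = √(17.6 + 574) = 24.3 m/s.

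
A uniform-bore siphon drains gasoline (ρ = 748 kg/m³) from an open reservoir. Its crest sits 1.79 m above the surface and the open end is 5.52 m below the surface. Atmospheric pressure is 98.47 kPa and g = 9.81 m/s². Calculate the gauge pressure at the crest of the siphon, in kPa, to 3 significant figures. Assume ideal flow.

From the surface to the outlet (both open to atmosphere, surface at rest): v = √(2g·h_out) = √(2·9.81·5.52) = 10.4 m/s.
With constant cross-section the crest speed equals v; applying Bernoulli from the surface up to the crest, P_top = P_atm − ½ρv² − ρg·h_top.
P_top = 98470 − ½·748·10.4² − 748·9.81·1.79 = 44800 Pa. So P_gauge = P_top − P_atm = -53600 Pa.

-53.6 kPa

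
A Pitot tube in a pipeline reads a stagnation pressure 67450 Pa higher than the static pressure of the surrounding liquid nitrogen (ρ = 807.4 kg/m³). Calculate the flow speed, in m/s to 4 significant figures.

The dynamic pressure equals the rise in static pressure at the stagnation point: ΔP = ½ρv².
v = √(2ΔP/ρ) = √(2·67450/807.4) = 12.93 m/s.

v ≈ 12.93 m/s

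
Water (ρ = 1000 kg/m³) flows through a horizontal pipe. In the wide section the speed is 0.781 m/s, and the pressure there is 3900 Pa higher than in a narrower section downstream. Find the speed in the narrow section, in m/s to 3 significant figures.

v₂ = 2.90 m/s

With h₁ = h₂, rearranging Bernoulli gives v₂ = √(v₁² + 2ΔP/ρ).
v₂ = √(0.781² + 2·3900/1000) = √(0.610 + 7.80) = 2.90 m/s.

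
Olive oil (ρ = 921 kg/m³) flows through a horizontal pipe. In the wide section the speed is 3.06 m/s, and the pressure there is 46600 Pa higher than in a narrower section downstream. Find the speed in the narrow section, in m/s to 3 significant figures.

v₂ ≈ 10.5 m/s

Along the level pipe P + ½ρv² is conserved, hence v₂² = v₁² + 2(P₁ − P₂)/ρ.
v₂ = √(3.06² + 2·46600/921) = √(9.36 + 101) = 10.5 m/s.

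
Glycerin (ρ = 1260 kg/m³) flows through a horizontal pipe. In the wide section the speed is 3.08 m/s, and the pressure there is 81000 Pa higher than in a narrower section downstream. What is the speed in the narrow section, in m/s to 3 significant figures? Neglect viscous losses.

v₂ ≈ 11.7 m/s

Horizontal Bernoulli: P₁ + ½ρv₁² = P₂ + ½ρv₂², so v₂² = v₁² + 2(P₁ − P₂)/ρ.
v₂ = √(3.08² + 2·81000/1260) = √(9.49 + 129) = 11.7 m/s.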